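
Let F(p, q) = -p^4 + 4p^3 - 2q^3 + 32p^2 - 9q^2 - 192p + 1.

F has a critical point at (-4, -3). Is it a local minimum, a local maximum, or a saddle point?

The mixed partial ∂²F/∂p∂q is 0, so the Hessian at any point is diag(F_pp, F_qq) = diag(4(-3p^2 + 6p + 16), -6(2q + 3)).
At (-4, -3): H = diag(-224, 18).
The eigenvalues have opposite signs, so H is indefinite: a saddle point.

saddle point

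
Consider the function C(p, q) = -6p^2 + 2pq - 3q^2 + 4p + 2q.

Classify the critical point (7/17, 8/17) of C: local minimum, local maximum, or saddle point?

The Hessian of C is constant: H = [[-12, 2], [2, -6]].
det(H) = (-12)·(-6) − 2² = 68.
det(H) > 0 and tr(H) = -18 < 0, so H is negative definite and the point is a local maximum.

local maximum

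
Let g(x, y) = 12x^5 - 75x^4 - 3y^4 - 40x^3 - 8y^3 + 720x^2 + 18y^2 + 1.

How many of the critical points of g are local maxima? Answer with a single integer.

4

g separates as a function of x plus a function of y, so ∇g=0 decouples.
∂g/∂x = 60x(x - 4)(x - 3)(x + 2) = 0 at x ∈ {-2, 0, 3, 4}; ∂g/∂y = -12y(y - 1)(y + 3) = 0 at y ∈ {-3, 0, 1}.
The Hessian is diagonal: diag(g_xx, g_yy). Second derivatives: g_xx(-2)=-3600, g_xx(0)=1440, g_xx(3)=-900, g_xx(4)=1440; g_yy(-3)=-144, g_yy(0)=36, g_yy(1)=-48.
Local maxima occur where both diagonal entries negative: (-2, -3), (-2, 1), (3, -3), (3, 1). Count: 4.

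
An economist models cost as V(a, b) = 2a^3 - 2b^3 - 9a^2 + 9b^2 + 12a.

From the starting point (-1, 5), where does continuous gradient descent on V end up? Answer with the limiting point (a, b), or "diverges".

V is separable, so gradient descent decouples: a follows -∂V/∂a, b follows -∂V/∂b.
∂V/∂a = 6(a - 2)(a - 1); at a=-1 this is 36, so a decreases.
∂V/∂b = -6b(b - 3); at b=5 this is -60, so b increases.
The a-coordinate has no critical point in that direction and runs off to infinity.

diverges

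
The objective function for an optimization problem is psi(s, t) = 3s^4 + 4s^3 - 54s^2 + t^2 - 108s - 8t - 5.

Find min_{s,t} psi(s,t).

psi(s,t) separates as P(s) + Q(t) − 5, so its minimum is min P + min Q − 5.
P'(s) = 12(s - 3)(s + 1)(s + 3) vanishes at s ∈ {-3, -1, 3}; Q'(t) = 2(t - 4) vanishes at t ∈ {4}.
Local minima of P (where P''>0): P(-3)=-27, P(3)=-459. Local minima of Q: Q(4)=-16.
So the global minimum of psi is P(3) + Q(4) − 5 = -459 − 16 − 5 = -480, attained at (3, 4).

-480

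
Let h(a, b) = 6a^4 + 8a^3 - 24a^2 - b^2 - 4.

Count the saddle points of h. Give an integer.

h separates as a function of a plus a function of b, so ∇h=0 decouples.
∂h/∂a = 24a(a - 1)(a + 2) = 0 at a ∈ {-2, 0, 1}; ∂h/∂b = -2b = 0 at b ∈ {0}.
The Hessian is diagonal: diag(h_aa, h_bb). Second derivatives: h_aa(-2)=144, h_aa(0)=-48, h_aa(1)=72; h_bb(0)=-2.
Saddle points occur where the two diagonal entries have opposite signs: (-2, 0), (1, 0). Count: 2.

2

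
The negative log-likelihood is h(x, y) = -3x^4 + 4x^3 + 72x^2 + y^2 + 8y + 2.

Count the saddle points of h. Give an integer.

h separates as a function of x plus a function of y, so ∇h=0 decouples.
∂h/∂x = -12x(x - 4)(x + 3) = 0 at x ∈ {-3, 0, 4}; ∂h/∂y = 2(y + 4) = 0 at y ∈ {-4}.
The Hessian is diagonal: diag(h_xx, h_yy). Second derivatives: h_xx(-3)=-252, h_xx(0)=144, h_xx(4)=-336; h_yy(-4)=2.
Saddle points occur where the two diagonal entries have opposite signs: (-3, -4), (4, -4). Count: 2.

2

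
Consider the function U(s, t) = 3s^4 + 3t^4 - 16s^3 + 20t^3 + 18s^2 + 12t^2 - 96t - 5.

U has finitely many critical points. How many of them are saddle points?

U separates as a function of s plus a function of t, so ∇U=0 decouples.
∂U/∂s = 12s(s - 3)(s - 1) = 0 at s ∈ {0, 1, 3}; ∂U/∂t = 12(t - 1)(t + 2)(t + 4) = 0 at t ∈ {-4, -2, 1}.
The Hessian is diagonal: diag(U_ss, U_tt). Second derivatives: U_ss(0)=36, U_ss(1)=-24, U_ss(3)=72; U_tt(-4)=120, U_tt(-2)=-72, U_tt(1)=180.
Saddle points occur where the two diagonal entries have opposite signs: (0, -2), (1, -4), (1, 1), (3, -2). Count: 4.

4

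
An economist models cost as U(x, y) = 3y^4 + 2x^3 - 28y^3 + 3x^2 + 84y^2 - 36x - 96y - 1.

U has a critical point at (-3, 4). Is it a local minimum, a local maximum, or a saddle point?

The mixed partial ∂²U/∂x∂y is 0, so the Hessian at any point is diag(U_xx, U_yy) = diag(6(2x + 1), 12(3y^2 - 14y + 14)).
At (-3, 4): H = diag(-30, 72).
The eigenvalues have opposite signs, so H is indefinite: a saddle point.

saddle point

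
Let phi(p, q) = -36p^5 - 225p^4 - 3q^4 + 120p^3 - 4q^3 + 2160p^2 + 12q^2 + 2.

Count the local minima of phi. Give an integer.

2

phi separates as a function of p plus a function of q, so ∇phi=0 decouples.
∂phi/∂p = -180p(p - 2)(p + 3)(p + 4) = 0 at p ∈ {-4, -3, 0, 2}; ∂phi/∂q = -12q(q - 1)(q + 2) = 0 at q ∈ {-2, 0, 1}.
The Hessian is diagonal: diag(phi_pp, phi_qq). Second derivatives: phi_pp(-4)=4320, phi_pp(-3)=-2700, phi_pp(0)=4320, phi_pp(2)=-10800; phi_qq(-2)=-72, phi_qq(0)=24, phi_qq(1)=-36.
Local minima occur where both diagonal entries positive: (-4, 0), (0, 0). Count: 2.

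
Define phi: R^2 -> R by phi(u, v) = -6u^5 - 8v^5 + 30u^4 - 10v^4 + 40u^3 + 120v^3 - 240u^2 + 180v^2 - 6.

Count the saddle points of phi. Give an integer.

phi separates as a function of u plus a function of v, so ∇phi=0 decouples.
∂phi/∂u = -30u(u - 4)(u - 2)(u + 2) = 0 at u ∈ {-2, 0, 2, 4}; ∂phi/∂v = -40v(v - 3)(v + 1)(v + 3) = 0 at v ∈ {-3, -1, 0, 3}.
The Hessian is diagonal: diag(phi_uu, phi_vv). Second derivatives: phi_uu(-2)=1440, phi_uu(0)=-480, phi_uu(2)=480, phi_uu(4)=-1440; phi_vv(-3)=1440, phi_vv(-1)=-320, phi_vv(0)=360, phi_vv(3)=-2880.
Saddle points occur where the two diagonal entries have opposite signs: (-2, -1), (-2, 3), (0, -3), (0, 0), (2, -1), (2, 3), (4, -3), (4, 0). Count: 8.

8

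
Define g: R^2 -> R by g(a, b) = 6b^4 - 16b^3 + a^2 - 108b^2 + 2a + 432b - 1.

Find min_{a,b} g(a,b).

-1352

g(a,b) separates as P(a) + Q(b) − 1, so its minimum is min P + min Q − 1.
P'(a) = 2a + 2 vanishes at a ∈ {-1}; Q'(b) = 24(b - 3)(b - 2)(b + 3) vanishes at b ∈ {-3, 2, 3}.
Local minima of P (where P''>0): P(-1)=-1. Local minima of Q: Q(-3)=-1350, Q(3)=378.
So the global minimum of g is P(-1) + Q(-3) − 1 = -1 − 1350 − 1 = -1352, attained at (-1, -3).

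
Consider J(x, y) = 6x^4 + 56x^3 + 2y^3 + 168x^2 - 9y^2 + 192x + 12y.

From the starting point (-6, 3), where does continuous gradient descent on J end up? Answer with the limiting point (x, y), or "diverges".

J is separable, so gradient descent decouples: x follows -∂J/∂x, y follows -∂J/∂y.
∂J/∂x = 24(x + 1)(x + 2)(x + 4); at x=-6 this is -960, so x increases.
∂J/∂y = 6(y - 2)(y - 1); at y=3 this is 12, so y decreases.
x converges to its nearest critical value -4 (a local min of the x-part); y converges to 2. The iterate converges to (-4, 2).

(-4, 2)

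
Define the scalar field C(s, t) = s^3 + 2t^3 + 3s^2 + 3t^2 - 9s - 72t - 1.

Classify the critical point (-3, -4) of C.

The mixed partial ∂²C/∂s∂t is 0, so the Hessian at any point is diag(C_ss, C_tt) = diag(6(s + 1), 6(2t + 1)).
At (-3, -4): H = diag(-12, -42).
Both eigenvalues are negative, so H is negative definite: a local maximum.

local maximum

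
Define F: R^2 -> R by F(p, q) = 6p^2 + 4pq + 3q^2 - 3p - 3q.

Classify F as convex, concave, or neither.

convex

F is quadratic, so its Hessian is the constant matrix H = [[12, 4], [4, 6]].
det(H) = 56, tr(H) = 18.
det(H) > 0 and tr(H) > 0, so H is positive definite everywhere: convex.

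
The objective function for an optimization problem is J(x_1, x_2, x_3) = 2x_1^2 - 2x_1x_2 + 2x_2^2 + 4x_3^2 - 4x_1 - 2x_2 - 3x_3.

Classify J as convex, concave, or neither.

convex

J is quadratic, so its Hessian is the constant matrix H = [[4, -2, 0], [-2, 4, 0], [0, 0, 8]].
Leading principal minors: 4, 12, 96.
All positive ⇒ H ≻ 0 ⇒ convex.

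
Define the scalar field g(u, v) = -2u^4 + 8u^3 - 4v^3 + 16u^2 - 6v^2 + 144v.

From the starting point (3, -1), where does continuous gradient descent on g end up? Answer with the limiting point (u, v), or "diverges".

g is separable, so gradient descent decouples: u follows -∂g/∂u, v follows -∂g/∂v.
∂g/∂u = -8u(u - 4)(u + 1); at u=3 this is 96, so u decreases.
∂g/∂v = -12(v - 3)(v + 4); at v=-1 this is 144, so v decreases.
u converges to its nearest critical value 0 (a local min of the u-part); v converges to -4. The iterate converges to (0, -4).

(0, -4)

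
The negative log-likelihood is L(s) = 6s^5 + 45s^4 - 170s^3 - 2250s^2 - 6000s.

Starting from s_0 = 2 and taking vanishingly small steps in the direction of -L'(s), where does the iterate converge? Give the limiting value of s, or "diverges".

L'(s) = 30(s - 5)(s + 2)(s + 4)(s + 5), so L'(2) = -15120.
Gradient descent moves in the -L' direction, i.e. s is increasing.
The nearest critical point in that direction is s = 5, where L'' = 18900 > 0 (a local minimum). The iterate converges there.

5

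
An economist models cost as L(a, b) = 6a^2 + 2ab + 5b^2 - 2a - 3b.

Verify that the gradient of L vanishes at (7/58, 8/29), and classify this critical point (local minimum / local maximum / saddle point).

local minimum

∇L = (12a + 2b - 2, 2a + 10b - 3); substituting (7/58, 8/29) gives ∇L = (0, 0), so (7/58, 8/29) is indeed a critical point.
The Hessian of L is constant: H = [[12, 2], [2, 10]].
det(H) = 12·10 − 2² = 116.
det(H) > 0 and tr(H) = 22 > 0, so H is positive definite and the point is a local minimum.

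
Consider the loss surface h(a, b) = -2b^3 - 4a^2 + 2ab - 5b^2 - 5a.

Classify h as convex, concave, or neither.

neither

The term -2b^3 is cubic, so the Hessian is not constant.
∂²h/∂b² = -12b - 10, which takes both signs as b varies (negative for sufficiently large b). A diagonal entry of the Hessian changing sign means the Hessian is neither positive- nor negative-semidefinite on all of R^2.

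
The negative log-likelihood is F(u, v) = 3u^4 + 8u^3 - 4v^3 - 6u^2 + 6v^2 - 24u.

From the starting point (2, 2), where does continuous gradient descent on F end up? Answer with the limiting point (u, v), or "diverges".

F is separable, so gradient descent decouples: u follows -∂F/∂u, v follows -∂F/∂v.
∂F/∂u = 12(u - 1)(u + 1)(u + 2); at u=2 this is 144, so u decreases.
∂F/∂v = -12v(v - 1); at v=2 this is -24, so v increases.
The v-coordinate has no critical point in that direction and runs off to infinity.

diverges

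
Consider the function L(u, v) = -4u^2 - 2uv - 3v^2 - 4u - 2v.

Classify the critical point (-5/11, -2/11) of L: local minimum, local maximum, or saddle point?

local maximum

The Hessian of L is constant: H = [[-8, -2], [-2, -6]].
det(H) = (-8)·(-6) − (-2)² = 44.
det(H) > 0 and tr(H) = -14 < 0, so H is negative definite and the point is a local maximum.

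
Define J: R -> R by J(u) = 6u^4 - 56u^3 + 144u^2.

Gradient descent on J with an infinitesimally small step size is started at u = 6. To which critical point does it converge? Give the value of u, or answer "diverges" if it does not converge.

J'(u) = 24u(u - 4)(u - 3), so J'(6) = 864.
Gradient descent moves in the -J' direction, i.e. u is decreasing.
The nearest critical point in that direction is u = 4, where J'' = 96 > 0 (a local minimum). The iterate converges there.

4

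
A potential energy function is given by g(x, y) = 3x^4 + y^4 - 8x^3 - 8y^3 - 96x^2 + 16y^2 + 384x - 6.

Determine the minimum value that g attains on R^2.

-1798

g(x,y) separates as P(x) + Q(y) − 6, so its minimum is min P + min Q − 6.
P'(x) = 12(x - 4)(x - 2)(x + 4) vanishes at x ∈ {-4, 2, 4}; Q'(y) = 4y(y - 4)(y - 2) vanishes at y ∈ {0, 2, 4}.
Local minima of P (where P''>0): P(-4)=-1792, P(4)=256. Local minima of Q: Q(0)=0, Q(4)=0.
So the global minimum of g is P(-4) + Q(0) − 6 = -1792 + 0 − 6 = -1798, attained at (-4, 0).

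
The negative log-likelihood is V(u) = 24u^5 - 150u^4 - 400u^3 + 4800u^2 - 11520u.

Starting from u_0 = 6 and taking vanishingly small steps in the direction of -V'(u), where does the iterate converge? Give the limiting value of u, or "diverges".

4

V'(u) = 120(u - 4)(u - 3)(u - 2)(u + 4), so V'(6) = 28800.
Gradient descent moves in the -V' direction, i.e. u is decreasing.
The nearest critical point in that direction is u = 4, where V'' = 1920 > 0 (a local minimum). The iterate converges there.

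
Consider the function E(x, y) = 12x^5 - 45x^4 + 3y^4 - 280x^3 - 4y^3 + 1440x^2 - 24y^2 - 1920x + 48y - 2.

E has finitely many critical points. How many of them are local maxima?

E separates as a function of x plus a function of y, so ∇E=0 decouples.
∂E/∂x = 60(x - 4)(x - 2)(x - 1)(x + 4) = 0 at x ∈ {-4, 1, 2, 4}; ∂E/∂y = 12(y - 2)(y - 1)(y + 2) = 0 at y ∈ {-2, 1, 2}.
The Hessian is diagonal: diag(E_xx, E_yy). Second derivatives: E_xx(-4)=-14400, E_xx(1)=900, E_xx(2)=-720, E_xx(4)=2880; E_yy(-2)=144, E_yy(1)=-36, E_yy(2)=48.
Local maxima occur where both diagonal entries negative: (-4, 1), (2, 1). Count: 2.

2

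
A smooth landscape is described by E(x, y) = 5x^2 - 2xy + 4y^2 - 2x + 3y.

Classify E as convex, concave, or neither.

convex

E is quadratic, so its Hessian is the constant matrix H = [[10, -2], [-2, 8]].
det(H) = 76, tr(H) = 18.
det(H) > 0 and tr(H) > 0, so H is positive definite everywhere: convex.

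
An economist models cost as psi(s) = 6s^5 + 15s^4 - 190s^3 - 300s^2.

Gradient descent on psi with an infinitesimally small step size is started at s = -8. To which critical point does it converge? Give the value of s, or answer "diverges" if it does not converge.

psi'(s) = 30s(s - 4)(s + 1)(s + 5), so psi'(-8) = 60480.
Gradient descent moves in the -psi' direction, i.e. s is decreasing.
There is no critical point below s=-8, and psi' keeps the same sign, so the iterate runs off to −∞.

diverges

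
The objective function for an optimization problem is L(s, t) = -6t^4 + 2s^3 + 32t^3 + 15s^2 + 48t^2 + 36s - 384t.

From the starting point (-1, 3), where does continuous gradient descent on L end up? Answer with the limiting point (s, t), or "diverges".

(-2, 2)

L is separable, so gradient descent decouples: s follows -∂L/∂s, t follows -∂L/∂t.
∂L/∂s = 6(s + 2)(s + 3); at s=-1 this is 12, so s decreases.
∂L/∂t = -24(t - 4)(t - 2)(t + 2); at t=3 this is 120, so t decreases.
s converges to its nearest critical value -2 (a local min of the s-part); t converges to 2. The iterate converges to (-2, 2).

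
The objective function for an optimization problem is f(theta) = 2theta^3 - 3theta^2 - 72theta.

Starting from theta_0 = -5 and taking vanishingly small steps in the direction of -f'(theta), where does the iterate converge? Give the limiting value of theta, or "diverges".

diverges

f'(theta) = 6(theta - 4)(theta + 3), so f'(-5) = 108.
Gradient descent moves in the -f' direction, i.e. theta is decreasing.
There is no critical point below theta=-5, and f' keeps the same sign, so the iterate runs off to −∞.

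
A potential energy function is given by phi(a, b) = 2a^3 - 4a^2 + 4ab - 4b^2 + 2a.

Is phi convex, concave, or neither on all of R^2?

neither

The term 2a^3 is cubic, so the Hessian is not constant.
∂²phi/∂a² = 12a - 8, which takes both signs as a varies (negative for sufficiently negative a). A diagonal entry of the Hessian changing sign means the Hessian is neither positive- nor negative-semidefinite on all of R^2.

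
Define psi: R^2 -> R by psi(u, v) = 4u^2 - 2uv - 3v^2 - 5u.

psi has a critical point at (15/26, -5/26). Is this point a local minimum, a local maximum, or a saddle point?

The Hessian of psi is constant: H = [[8, -2], [-2, -6]].
det(H) = 8·(-6) − (-2)² = -52.
Since det(H) < 0, H is indefinite and the critical point is a saddle point.

saddle point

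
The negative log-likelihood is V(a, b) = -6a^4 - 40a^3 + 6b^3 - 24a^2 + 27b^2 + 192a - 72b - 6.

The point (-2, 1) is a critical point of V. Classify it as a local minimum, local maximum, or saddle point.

The mixed partial ∂²V/∂a∂b is 0, so the Hessian at any point is diag(V_aa, V_bb) = diag(-24(3a^2 + 10a + 2), 18(2b + 3)).
At (-2, 1): H = diag(144, 90).
Both eigenvalues are positive, so H is positive definite: a local minimum.

local minimum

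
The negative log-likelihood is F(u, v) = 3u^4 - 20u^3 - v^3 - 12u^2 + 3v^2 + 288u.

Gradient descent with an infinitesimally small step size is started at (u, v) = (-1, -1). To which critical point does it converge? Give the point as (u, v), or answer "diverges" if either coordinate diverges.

(-2, 0)

F is separable, so gradient descent decouples: u follows -∂F/∂u, v follows -∂F/∂v.
∂F/∂u = 12(u - 4)(u - 3)(u + 2); at u=-1 this is 240, so u decreases.
∂F/∂v = -3v(v - 2); at v=-1 this is -9, so v increases.
u converges to its nearest critical value -2 (a local min of the u-part); v converges to 0. The iterate converges to (-2, 0).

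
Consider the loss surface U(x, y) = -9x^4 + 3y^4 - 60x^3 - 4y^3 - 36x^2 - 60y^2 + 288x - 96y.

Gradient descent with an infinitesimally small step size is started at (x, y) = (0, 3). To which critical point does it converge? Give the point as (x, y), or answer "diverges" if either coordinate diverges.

U is separable, so gradient descent decouples: x follows -∂U/∂x, y follows -∂U/∂y.
∂U/∂x = -36(x - 1)(x + 2)(x + 4); at x=0 this is 288, so x decreases.
∂U/∂y = 12(y - 4)(y + 1)(y + 2); at y=3 this is -240, so y increases.
x converges to its nearest critical value -2 (a local min of the x-part); y converges to 4. The iterate converges to (-2, 4).

(-2, 4)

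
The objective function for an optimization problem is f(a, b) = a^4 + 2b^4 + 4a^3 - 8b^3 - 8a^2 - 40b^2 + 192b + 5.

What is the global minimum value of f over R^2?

-681

f(a,b) separates as P(a) + Q(b) + 5, so its minimum is min P + min Q + 5.
P'(a) = 4a(a - 1)(a + 4) vanishes at a ∈ {-4, 0, 1}; Q'(b) = 8(b - 4)(b - 2)(b + 3) vanishes at b ∈ {-3, 2, 4}.
Local minima of P (where P''>0): P(-4)=-128, P(1)=-3. Local minima of Q: Q(-3)=-558, Q(4)=128.
So the global minimum of f is P(-4) + Q(-3) + 5 = -128 − 558 + 5 = -681, attained at (-4, -3).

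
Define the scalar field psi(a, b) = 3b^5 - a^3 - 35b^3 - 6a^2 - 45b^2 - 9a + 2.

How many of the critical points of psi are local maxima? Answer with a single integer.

psi separates as a function of a plus a function of b, so ∇psi=0 decouples.
∂psi/∂a = -3(a + 1)(a + 3) = 0 at a ∈ {-3, -1}; ∂psi/∂b = 15b(b - 3)(b + 1)(b + 2) = 0 at b ∈ {-2, -1, 0, 3}.
The Hessian is diagonal: diag(psi_aa, psi_bb). Second derivatives: psi_aa(-3)=6, psi_aa(-1)=-6; psi_bb(-2)=-150, psi_bb(-1)=60, psi_bb(0)=-90, psi_bb(3)=900.
Local maxima occur where both diagonal entries negative: (-1, -2), (-1, 0). Count: 2.

2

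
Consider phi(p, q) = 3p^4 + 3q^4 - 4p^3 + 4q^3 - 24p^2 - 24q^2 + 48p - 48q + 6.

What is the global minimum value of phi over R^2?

phi(p,q) separates as A(p) + B(q) + 6, so its minimum is min A + min B + 6.
A'(p) = 12(p - 2)(p - 1)(p + 2) vanishes at p ∈ {-2, 1, 2}; B'(q) = 12(q - 2)(q + 1)(q + 2) vanishes at q ∈ {-2, -1, 2}.
Local minima of A (where A''>0): A(-2)=-112, A(2)=16. Local minima of B: B(-2)=16, B(2)=-112.
So the global minimum of phi is A(-2) + B(2) + 6 = -112 − 112 + 6 = -218, attained at (-2, 2).

-218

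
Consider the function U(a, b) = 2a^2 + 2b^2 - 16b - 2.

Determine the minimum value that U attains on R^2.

U(a,b) separates as P(a) + Q(b) − 2, so its minimum is min P + min Q − 2.
P'(a) = 4a vanishes at a ∈ {0}; Q'(b) = 4b - 16 vanishes at b ∈ {4}.
Local minima of P (where P''>0): P(0)=0. Local minima of Q: Q(4)=-32.
So the global minimum of U is P(0) + Q(4) − 2 = 0 − 32 − 2 = -34, attained at (0, 4).

-34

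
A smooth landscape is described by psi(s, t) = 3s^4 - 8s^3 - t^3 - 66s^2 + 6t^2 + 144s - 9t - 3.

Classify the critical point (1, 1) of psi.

The mixed partial ∂²psi/∂s∂t is 0, so the Hessian at any point is diag(psi_ss, psi_tt) = diag(12(3s^2 - 4s - 11), 6(-t + 2)).
At (1, 1): H = diag(-144, 6).
The eigenvalues have opposite signs, so H is indefinite: a saddle point.

saddle point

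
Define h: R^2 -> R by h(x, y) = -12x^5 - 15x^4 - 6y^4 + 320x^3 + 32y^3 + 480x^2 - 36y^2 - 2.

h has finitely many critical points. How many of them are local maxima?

h separates as a function of x plus a function of y, so ∇h=0 decouples.
∂h/∂x = -60x(x - 4)(x + 1)(x + 4) = 0 at x ∈ {-4, -1, 0, 4}; ∂h/∂y = -24y(y - 3)(y - 1) = 0 at y ∈ {0, 1, 3}.
The Hessian is diagonal: diag(h_xx, h_yy). Second derivatives: h_xx(-4)=5760, h_xx(-1)=-900, h_xx(0)=960, h_xx(4)=-9600; h_yy(0)=-72, h_yy(1)=48, h_yy(3)=-144.
Local maxima occur where both diagonal entries negative: (-1, 0), (-1, 3), (4, 0), (4, 3). Count: 4.

4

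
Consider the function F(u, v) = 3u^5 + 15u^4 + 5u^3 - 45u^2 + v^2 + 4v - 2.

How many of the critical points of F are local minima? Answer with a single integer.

2

F separates as a function of u plus a function of v, so ∇F=0 decouples.
∂F/∂u = 15u(u - 1)(u + 2)(u + 3) = 0 at u ∈ {-3, -2, 0, 1}; ∂F/∂v = 2(v + 2) = 0 at v ∈ {-2}.
The Hessian is diagonal: diag(F_uu, F_vv). Second derivatives: F_uu(-3)=-180, F_uu(-2)=90, F_uu(0)=-90, F_uu(1)=180; F_vv(-2)=2.
Local minima occur where both diagonal entries positive: (-2, -2), (1, -2). Count: 2.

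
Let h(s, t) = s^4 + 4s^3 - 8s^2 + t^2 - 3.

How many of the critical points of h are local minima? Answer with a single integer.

h separates as a function of s plus a function of t, so ∇h=0 decouples.
∂h/∂s = 4s(s - 1)(s + 4) = 0 at s ∈ {-4, 0, 1}; ∂h/∂t = 2t = 0 at t ∈ {0}.
The Hessian is diagonal: diag(h_ss, h_tt). Second derivatives: h_ss(-4)=80, h_ss(0)=-16, h_ss(1)=20; h_tt(0)=2.
Local minima occur where both diagonal entries positive: (-4, 0), (1, 0). Count: 2.

2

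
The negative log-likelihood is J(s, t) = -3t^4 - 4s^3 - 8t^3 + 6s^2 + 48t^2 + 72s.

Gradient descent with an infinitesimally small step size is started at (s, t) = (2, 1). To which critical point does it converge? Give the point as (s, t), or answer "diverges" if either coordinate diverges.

(-2, 0)

J is separable, so gradient descent decouples: s follows -∂J/∂s, t follows -∂J/∂t.
∂J/∂s = -12(s - 3)(s + 2); at s=2 this is 48, so s decreases.
∂J/∂t = -12t(t - 2)(t + 4); at t=1 this is 60, so t decreases.
s converges to its nearest critical value -2 (a local min of the s-part); t converges to 0. The iterate converges to (-2, 0).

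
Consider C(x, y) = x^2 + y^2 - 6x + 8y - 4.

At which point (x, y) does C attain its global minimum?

C(x,y) separates as P(x) + Q(y) − 4, so its minimum is min P + min Q − 4.
P'(x) = 2x - 6 vanishes at x ∈ {3}; Q'(y) = 2y + 8 vanishes at y ∈ {-4}.
Local minima of P (where P''>0): P(3)=-9. Local minima of Q: Q(-4)=-16.
So the global minimum of C is P(3) + Q(-4) − 4 = -9 − 16 − 4 = -29, attained at (3, -4).

(3, -4)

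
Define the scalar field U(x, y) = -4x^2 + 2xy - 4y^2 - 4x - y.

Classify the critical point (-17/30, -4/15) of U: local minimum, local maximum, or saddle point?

local maximum

The Hessian of U is constant: H = [[-8, 2], [2, -8]].
det(H) = (-8)·(-8) − 2² = 60.
det(H) > 0 and tr(H) = -16 < 0, so H is negative definite and the point is a local maximum.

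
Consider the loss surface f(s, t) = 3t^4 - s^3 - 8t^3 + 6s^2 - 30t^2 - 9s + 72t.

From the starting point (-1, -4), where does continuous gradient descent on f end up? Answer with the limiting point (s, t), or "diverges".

(1, -2)

f is separable, so gradient descent decouples: s follows -∂f/∂s, t follows -∂f/∂t.
∂f/∂s = -3(s - 3)(s - 1); at s=-1 this is -24, so s increases.
∂f/∂t = 12(t - 3)(t - 1)(t + 2); at t=-4 this is -840, so t increases.
s converges to its nearest critical value 1 (a local min of the s-part); t converges to -2. The iterate converges to (1, -2).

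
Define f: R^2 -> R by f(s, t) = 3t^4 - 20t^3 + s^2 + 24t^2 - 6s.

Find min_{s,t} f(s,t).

-137

f(s,t) separates as P(s) + Q(t), so its minimum is min P + min Q.
P'(s) = 2s - 6 vanishes at s ∈ {3}; Q'(t) = 12t(t - 4)(t - 1) vanishes at t ∈ {0, 1, 4}.
Local minima of P (where P''>0): P(3)=-9. Local minima of Q: Q(0)=0, Q(4)=-128.
So the global minimum of f is P(3) + Q(4) = -9 − 128 = -137, attained at (3, 4).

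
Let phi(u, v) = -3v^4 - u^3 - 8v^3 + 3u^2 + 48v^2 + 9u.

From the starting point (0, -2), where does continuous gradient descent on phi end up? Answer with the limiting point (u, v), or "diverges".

(-1, 0)

phi is separable, so gradient descent decouples: u follows -∂phi/∂u, v follows -∂phi/∂v.
∂phi/∂u = -3(u - 3)(u + 1); at u=0 this is 9, so u decreases.
∂phi/∂v = -12v(v - 2)(v + 4); at v=-2 this is -192, so v increases.
u converges to its nearest critical value -1 (a local min of the u-part); v converges to 0. The iterate converges to (-1, 0).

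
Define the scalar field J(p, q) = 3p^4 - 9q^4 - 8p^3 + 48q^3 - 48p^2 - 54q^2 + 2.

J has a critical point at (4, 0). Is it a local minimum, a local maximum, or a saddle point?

saddle point

The mixed partial ∂²J/∂p∂q is 0, so the Hessian at any point is diag(J_pp, J_qq) = diag(12(3p^2 - 4p - 8), 36(-3q^2 + 8q - 3)).
At (4, 0): H = diag(288, -108).
The eigenvalues have opposite signs, so H is indefinite: a saddle point.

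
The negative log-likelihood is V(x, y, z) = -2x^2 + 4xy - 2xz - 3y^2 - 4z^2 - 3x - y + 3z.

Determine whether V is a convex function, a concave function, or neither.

V is quadratic, so its Hessian is the constant matrix H = [[-4, 4, -2], [4, -6, 0], [-2, 0, -8]].
Leading principal minors: -4, 8, -40.
Signs alternate −, +, − ⇒ H ≺ 0 ⇒ concave.

concave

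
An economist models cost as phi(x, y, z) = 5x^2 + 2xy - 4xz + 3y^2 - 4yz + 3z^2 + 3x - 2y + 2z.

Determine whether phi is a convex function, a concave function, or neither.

convex

phi is quadratic, so its Hessian is the constant matrix H = [[10, 2, -4], [2, 6, -4], [-4, -4, 6]].
Leading principal minors: 10, 56, 144.
All positive ⇒ H ≻ 0 ⇒ convex.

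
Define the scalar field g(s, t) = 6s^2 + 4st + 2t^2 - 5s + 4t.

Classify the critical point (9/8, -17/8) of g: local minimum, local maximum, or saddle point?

The Hessian of g is constant: H = [[12, 4], [4, 4]].
det(H) = 12·4 − 4² = 32.
det(H) > 0 and tr(H) = 16 > 0, so H is positive definite and the point is a local minimum.

local minimum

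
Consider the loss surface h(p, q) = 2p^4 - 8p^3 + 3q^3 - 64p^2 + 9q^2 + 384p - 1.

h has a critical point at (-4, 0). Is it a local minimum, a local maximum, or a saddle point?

local minimum

The mixed partial ∂²h/∂p∂q is 0, so the Hessian at any point is diag(h_pp, h_qq) = diag(8(3p^2 - 6p - 16), 18(q + 1)).
At (-4, 0): H = diag(448, 18).
Both eigenvalues are positive, so H is positive definite: a local minimum.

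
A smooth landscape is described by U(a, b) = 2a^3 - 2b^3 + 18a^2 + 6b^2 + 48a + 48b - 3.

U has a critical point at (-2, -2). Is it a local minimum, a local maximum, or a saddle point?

local minimum

The mixed partial ∂²U/∂a∂b is 0, so the Hessian at any point is diag(U_aa, U_bb) = diag(12(a + 3), 12(-b + 1)).
At (-2, -2): H = diag(12, 36).
Both eigenvalues are positive, so H is positive definite: a local minimum.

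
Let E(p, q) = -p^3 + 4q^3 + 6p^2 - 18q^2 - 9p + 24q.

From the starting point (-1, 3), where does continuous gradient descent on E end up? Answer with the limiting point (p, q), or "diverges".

(1, 2)

E is separable, so gradient descent decouples: p follows -∂E/∂p, q follows -∂E/∂q.
∂E/∂p = -3(p - 3)(p - 1); at p=-1 this is -24, so p increases.
∂E/∂q = 12(q - 2)(q - 1); at q=3 this is 24, so q decreases.
p converges to its nearest critical value 1 (a local min of the p-part); q converges to 2. The iterate converges to (1, 2).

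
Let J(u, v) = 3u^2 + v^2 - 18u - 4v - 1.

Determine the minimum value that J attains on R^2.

J(u,v) separates as P(u) + Q(v) − 1, so its minimum is min P + min Q − 1.
P'(u) = 6u - 18 vanishes at u ∈ {3}; Q'(v) = 2v - 4 vanishes at v ∈ {2}.
Local minima of P (where P''>0): P(3)=-27. Local minima of Q: Q(2)=-4.
So the global minimum of J is P(3) + Q(2) − 1 = -27 − 4 − 1 = -32, attained at (3, 2).

-32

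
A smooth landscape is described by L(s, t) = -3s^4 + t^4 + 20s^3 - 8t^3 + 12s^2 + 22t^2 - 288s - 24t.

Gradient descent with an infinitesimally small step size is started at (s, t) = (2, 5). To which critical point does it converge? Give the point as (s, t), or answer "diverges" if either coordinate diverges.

(3, 3)

L is separable, so gradient descent decouples: s follows -∂L/∂s, t follows -∂L/∂t.
∂L/∂s = -12(s - 4)(s - 3)(s + 2); at s=2 this is -96, so s increases.
∂L/∂t = 4(t - 3)(t - 2)(t - 1); at t=5 this is 96, so t decreases.
s converges to its nearest critical value 3 (a local min of the s-part); t converges to 3. The iterate converges to (3, 3).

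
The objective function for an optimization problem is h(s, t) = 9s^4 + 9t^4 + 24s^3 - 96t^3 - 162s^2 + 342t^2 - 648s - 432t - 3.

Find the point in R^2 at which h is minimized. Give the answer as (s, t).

(3, 1)

h(s,t) separates as P(s) + Q(t) − 3, so its minimum is min P + min Q − 3.
P'(s) = 36(s - 3)(s + 2)(s + 3) vanishes at s ∈ {-3, -2, 3}; Q'(t) = 36(t - 4)(t - 3)(t - 1) vanishes at t ∈ {1, 3, 4}.
Local minima of P (where P''>0): P(-3)=567, P(3)=-2025. Local minima of Q: Q(1)=-177, Q(4)=-96.
So the global minimum of h is P(3) + Q(1) − 3 = -2025 − 177 − 3 = -2205, attained at (3, 1).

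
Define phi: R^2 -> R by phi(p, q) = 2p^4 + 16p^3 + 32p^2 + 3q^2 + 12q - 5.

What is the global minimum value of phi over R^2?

phi(p,q) separates as A(p) + B(q) − 5, so its minimum is min A + min B − 5.
A'(p) = 8p(p + 2)(p + 4) vanishes at p ∈ {-4, -2, 0}; B'(q) = 6q + 12 vanishes at q ∈ {-2}.
Local minima of A (where A''>0): A(-4)=0, A(0)=0. Local minima of B: B(-2)=-12.
So the global minimum of phi is A(-4) + B(-2) − 5 = 0 − 12 − 5 = -17, attained at (-4, -2).

-17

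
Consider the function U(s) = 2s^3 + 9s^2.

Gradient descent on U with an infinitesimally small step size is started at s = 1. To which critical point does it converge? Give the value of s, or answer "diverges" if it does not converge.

0

U'(s) = 6s(s + 3), so U'(1) = 24.
Gradient descent moves in the -U' direction, i.e. s is decreasing.
The nearest critical point in that direction is s = 0, where U'' = 18 > 0 (a local minimum). The iterate converges there.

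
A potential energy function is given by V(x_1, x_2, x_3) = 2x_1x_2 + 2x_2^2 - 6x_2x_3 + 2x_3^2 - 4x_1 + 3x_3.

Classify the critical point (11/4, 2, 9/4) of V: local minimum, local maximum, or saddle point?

The Hessian is constant: H = [[0, 2, 0], [2, 4, -6], [0, -6, 4]].
Leading principal minors: Δ₁ = 0, Δ₂ = -4, Δ₃ = -16.
The minors fit neither the all-positive nor the alternating-sign pattern, so H is indefinite: a saddle point.

saddle point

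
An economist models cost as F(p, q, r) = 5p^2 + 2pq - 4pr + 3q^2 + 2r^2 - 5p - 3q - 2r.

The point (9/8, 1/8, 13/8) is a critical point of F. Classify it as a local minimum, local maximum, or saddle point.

The Hessian is constant: H = [[10, 2, -4], [2, 6, 0], [-4, 0, 4]].
Leading principal minors: Δ₁ = 10, Δ₂ = 56, Δ₃ = 128.
All leading minors are positive, so H is positive definite: a local minimum.

local minimum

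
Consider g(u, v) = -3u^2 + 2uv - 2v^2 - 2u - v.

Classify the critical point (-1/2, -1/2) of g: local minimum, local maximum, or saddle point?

local maximum

The Hessian of g is constant: H = [[-6, 2], [2, -4]].
det(H) = (-6)·(-4) − 2² = 20.
det(H) > 0 and tr(H) = -10 < 0, so H is negative definite and the point is a local maximum.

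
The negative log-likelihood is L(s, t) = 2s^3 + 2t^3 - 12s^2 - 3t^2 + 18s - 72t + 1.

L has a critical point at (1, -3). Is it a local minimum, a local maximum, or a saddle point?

local maximum

The mixed partial ∂²L/∂s∂t is 0, so the Hessian at any point is diag(L_ss, L_tt) = diag(12(s - 2), 6(2t - 1)).
At (1, -3): H = diag(-12, -42).
Both eigenvalues are negative, so H is negative definite: a local maximum.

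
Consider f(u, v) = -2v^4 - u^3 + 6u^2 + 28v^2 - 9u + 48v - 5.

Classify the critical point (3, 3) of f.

local maximum

The mixed partial ∂²f/∂u∂v is 0, so the Hessian at any point is diag(f_uu, f_vv) = diag(6(-u + 2), 8(-3v^2 + 7)).
At (3, 3): H = diag(-6, -160).
Both eigenvalues are negative, so H is negative definite: a local maximum.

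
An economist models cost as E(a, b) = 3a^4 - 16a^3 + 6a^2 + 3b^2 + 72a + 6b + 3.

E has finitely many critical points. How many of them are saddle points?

1

E separates as a function of a plus a function of b, so ∇E=0 decouples.
∂E/∂a = 12(a - 3)(a - 2)(a + 1) = 0 at a ∈ {-1, 2, 3}; ∂E/∂b = 6(b + 1) = 0 at b ∈ {-1}.
The Hessian is diagonal: diag(E_aa, E_bb). Second derivatives: E_aa(-1)=144, E_aa(2)=-36, E_aa(3)=48; E_bb(-1)=6.
Saddle points occur where the two diagonal entries have opposite signs: (2, -1). Count: 1.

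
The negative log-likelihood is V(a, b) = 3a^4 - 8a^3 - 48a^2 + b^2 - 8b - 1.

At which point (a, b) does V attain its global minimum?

V(a,b) separates as P(a) + Q(b) − 1, so its minimum is min P + min Q − 1.
P'(a) = 12a(a - 4)(a + 2) vanishes at a ∈ {-2, 0, 4}; Q'(b) = 2b - 8 vanishes at b ∈ {4}.
Local minima of P (where P''>0): P(-2)=-80, P(4)=-512. Local minima of Q: Q(4)=-16.
So the global minimum of V is P(4) + Q(4) − 1 = -512 − 16 − 1 = -529, attained at (4, 4).

(4, 4)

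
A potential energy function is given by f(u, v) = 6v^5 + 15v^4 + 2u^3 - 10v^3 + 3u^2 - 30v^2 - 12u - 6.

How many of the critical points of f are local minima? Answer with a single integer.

2

f separates as a function of u plus a function of v, so ∇f=0 decouples.
∂f/∂u = 6(u - 1)(u + 2) = 0 at u ∈ {-2, 1}; ∂f/∂v = 30v(v - 1)(v + 1)(v + 2) = 0 at v ∈ {-2, -1, 0, 1}.
The Hessian is diagonal: diag(f_uu, f_vv). Second derivatives: f_uu(-2)=-18, f_uu(1)=18; f_vv(-2)=-180, f_vv(-1)=60, f_vv(0)=-60, f_vv(1)=180.
Local minima occur where both diagonal entries positive: (1, -1), (1, 1). Count: 2.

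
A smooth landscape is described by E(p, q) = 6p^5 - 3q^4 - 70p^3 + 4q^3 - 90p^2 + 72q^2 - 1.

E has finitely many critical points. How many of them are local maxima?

4

E separates as a function of p plus a function of q, so ∇E=0 decouples.
∂E/∂p = 30p(p - 3)(p + 1)(p + 2) = 0 at p ∈ {-2, -1, 0, 3}; ∂E/∂q = -12q(q - 4)(q + 3) = 0 at q ∈ {-3, 0, 4}.
The Hessian is diagonal: diag(E_pp, E_qq). Second derivatives: E_pp(-2)=-300, E_pp(-1)=120, E_pp(0)=-180, E_pp(3)=1800; E_qq(-3)=-252, E_qq(0)=144, E_qq(4)=-336.
Local maxima occur where both diagonal entries negative: (-2, -3), (-2, 4), (0, -3), (0, 4). Count: 4.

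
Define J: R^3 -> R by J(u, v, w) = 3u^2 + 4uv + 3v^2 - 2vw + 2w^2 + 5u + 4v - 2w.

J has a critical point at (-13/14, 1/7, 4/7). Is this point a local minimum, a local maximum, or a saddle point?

The Hessian is constant: H = [[6, 4, 0], [4, 6, -2], [0, -2, 4]].
Leading principal minors: Δ₁ = 6, Δ₂ = 20, Δ₃ = 56.
All leading minors are positive, so H is positive definite: a local minimum.

local minimum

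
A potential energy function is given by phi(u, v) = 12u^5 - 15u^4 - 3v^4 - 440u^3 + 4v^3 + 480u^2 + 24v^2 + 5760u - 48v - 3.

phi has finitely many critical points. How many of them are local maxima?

phi separates as a function of u plus a function of v, so ∇phi=0 decouples.
∂phi/∂u = 60(u - 4)(u - 3)(u + 2)(u + 4) = 0 at u ∈ {-4, -2, 3, 4}; ∂phi/∂v = -12(v - 2)(v - 1)(v + 2) = 0 at v ∈ {-2, 1, 2}.
The Hessian is diagonal: diag(phi_uu, phi_vv). Second derivatives: phi_uu(-4)=-6720, phi_uu(-2)=3600, phi_uu(3)=-2100, phi_uu(4)=2880; phi_vv(-2)=-144, phi_vv(1)=36, phi_vv(2)=-48.
Local maxima occur where both diagonal entries negative: (-4, -2), (-4, 2), (3, -2), (3, 2). Count: 4.

4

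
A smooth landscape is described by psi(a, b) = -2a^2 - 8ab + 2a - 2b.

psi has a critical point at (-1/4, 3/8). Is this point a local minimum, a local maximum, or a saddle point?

saddle point

The Hessian of psi is constant: H = [[-4, -8], [-8, 0]].
det(H) = (-4)·0 − (-8)² = -64.
Since det(H) < 0, H is indefinite and the critical point is a saddle point.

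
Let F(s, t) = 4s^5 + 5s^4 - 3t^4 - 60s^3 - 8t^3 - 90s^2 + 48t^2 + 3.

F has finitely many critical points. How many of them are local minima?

F separates as a function of s plus a function of t, so ∇F=0 decouples.
∂F/∂s = 20s(s - 3)(s + 1)(s + 3) = 0 at s ∈ {-3, -1, 0, 3}; ∂F/∂t = -12t(t - 2)(t + 4) = 0 at t ∈ {-4, 0, 2}.
The Hessian is diagonal: diag(F_ss, F_tt). Second derivatives: F_ss(-3)=-720, F_ss(-1)=160, F_ss(0)=-180, F_ss(3)=1440; F_tt(-4)=-288, F_tt(0)=96, F_tt(2)=-144.
Local minima occur where both diagonal entries positive: (-1, 0), (3, 0). Count: 2.

2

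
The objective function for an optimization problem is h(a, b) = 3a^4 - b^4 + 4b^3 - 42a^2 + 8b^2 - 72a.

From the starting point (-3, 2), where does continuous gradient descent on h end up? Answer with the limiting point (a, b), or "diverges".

(-2, 0)

h is separable, so gradient descent decouples: a follows -∂h/∂a, b follows -∂h/∂b.
∂h/∂a = 12(a - 3)(a + 1)(a + 2); at a=-3 this is -144, so a increases.
∂h/∂b = -4b(b - 4)(b + 1); at b=2 this is 48, so b decreases.
a converges to its nearest critical value -2 (a local min of the a-part); b converges to 0. The iterate converges to (-2, 0).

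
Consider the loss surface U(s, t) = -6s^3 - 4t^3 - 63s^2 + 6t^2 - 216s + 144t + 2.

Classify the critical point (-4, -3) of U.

local minimum

The mixed partial ∂²U/∂s∂t is 0, so the Hessian at any point is diag(U_ss, U_tt) = diag(-18(2s + 7), 12(-2t + 1)).
At (-4, -3): H = diag(18, 84).
Both eigenvalues are positive, so H is positive definite: a local minimum.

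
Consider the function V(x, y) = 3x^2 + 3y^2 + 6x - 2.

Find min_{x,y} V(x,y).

-5

V(x,y) separates as P(x) + Q(y) − 2, so its minimum is min P + min Q − 2.
P'(x) = 6x + 6 vanishes at x ∈ {-1}; Q'(y) = 6y vanishes at y ∈ {0}.
Local minima of P (where P''>0): P(-1)=-3. Local minima of Q: Q(0)=0.
So the global minimum of V is P(-1) + Q(0) − 2 = -3 + 0 − 2 = -5, attained at (-1, 0).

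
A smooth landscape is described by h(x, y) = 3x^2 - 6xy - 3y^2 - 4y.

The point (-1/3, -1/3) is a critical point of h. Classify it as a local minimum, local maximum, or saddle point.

saddle point

The Hessian of h is constant: H = [[6, -6], [-6, -6]].
det(H) = 6·(-6) − (-6)² = -72.
Since det(H) < 0, H is indefinite and the critical point is a saddle point.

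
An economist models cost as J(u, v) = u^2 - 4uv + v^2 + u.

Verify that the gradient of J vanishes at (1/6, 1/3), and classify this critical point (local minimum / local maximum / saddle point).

saddle point

∇J = (2u - 4v + 1, -4u + 2v); substituting (1/6, 1/3) gives ∇J = (0, 0), so (1/6, 1/3) is indeed a critical point.
The Hessian of J is constant: H = [[2, -4], [-4, 2]].
det(H) = 2·2 − (-4)² = -12.
Since det(H) < 0, H is indefinite and the critical point is a saddle point.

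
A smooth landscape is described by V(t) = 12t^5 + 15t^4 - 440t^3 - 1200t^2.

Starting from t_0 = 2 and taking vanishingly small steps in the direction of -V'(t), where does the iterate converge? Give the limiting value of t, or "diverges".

V'(t) = 60t(t - 5)(t + 2)(t + 4), so V'(2) = -8640.
Gradient descent moves in the -V' direction, i.e. t is increasing.
The nearest critical point in that direction is t = 5, where V'' = 18900 > 0 (a local minimum). The iterate converges there.

5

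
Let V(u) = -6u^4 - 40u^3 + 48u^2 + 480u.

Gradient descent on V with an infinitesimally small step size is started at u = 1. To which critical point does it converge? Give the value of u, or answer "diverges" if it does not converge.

-2

V'(u) = -24(u - 2)(u + 2)(u + 5), so V'(1) = 432.
Gradient descent moves in the -V' direction, i.e. u is decreasing.
The nearest critical point in that direction is u = -2, where V'' = 288 > 0 (a local minimum). The iterate converges there.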